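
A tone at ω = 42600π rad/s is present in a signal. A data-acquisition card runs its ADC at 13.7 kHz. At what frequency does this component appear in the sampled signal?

ω = 42600π rad/s → f = ω/(2π) = 21300 Hz = 21.3 kHz.
21.3 kHz mod fs = 7.6 kHz.
7.6 kHz > fs/2 = 6.85 kHz, folds to fs − 7.6 kHz = 6.1 kHz.

6.1 kHz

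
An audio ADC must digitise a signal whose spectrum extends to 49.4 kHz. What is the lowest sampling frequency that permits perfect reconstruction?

Nyquist rate = 2 × 49.4 kHz = 98.8 kHz.

98.8 kHz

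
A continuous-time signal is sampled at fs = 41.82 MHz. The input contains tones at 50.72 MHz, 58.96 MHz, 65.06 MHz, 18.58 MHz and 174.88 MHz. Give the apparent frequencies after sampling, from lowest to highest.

7.6 MHz, 8.9 MHz, 17.14 MHz, 18.58 MHz

fs/2 = 20.91 MHz.
50.72 MHz mod fs = 8.9 MHz.
8.9 MHz ≤ fs/2 = 20.91 MHz, appears at 8.9 MHz.
58.96 MHz mod fs = 17.14 MHz.
17.14 MHz ≤ fs/2 = 20.91 MHz, appears at 17.14 MHz.
65.06 MHz mod fs = 23.24 MHz.
23.24 MHz > fs/2 = 20.91 MHz, folds to fs − 23.24 MHz = 18.58 MHz.
18.58 MHz ≤ fs/2 = 20.91 MHz, passes unchanged.
174.88 MHz mod fs = 7.6 MHz.
7.6 MHz ≤ fs/2 = 20.91 MHz, appears at 7.6 MHz.
Distinct values: {7.6 MHz, 8.9 MHz, 17.14 MHz, 18.58 MHz}.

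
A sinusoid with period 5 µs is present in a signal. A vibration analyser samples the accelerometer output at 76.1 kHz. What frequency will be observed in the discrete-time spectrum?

T = 5 µs → f = 1/T = 200 kHz.
200 kHz mod fs = 47.8 kHz.
47.8 kHz > fs/2 = 38.05 kHz, folds to fs − 47.8 kHz = 28.3 kHz.

28.3 kHz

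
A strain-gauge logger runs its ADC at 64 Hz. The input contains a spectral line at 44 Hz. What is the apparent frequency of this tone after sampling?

20 Hz

44 Hz > fs/2 = 32 Hz, folds to fs − 44 Hz = 20 Hz.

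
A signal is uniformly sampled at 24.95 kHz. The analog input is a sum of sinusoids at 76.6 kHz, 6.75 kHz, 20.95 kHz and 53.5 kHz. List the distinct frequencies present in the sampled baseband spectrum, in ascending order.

fs/2 = 12.475 kHz.
76.6 kHz mod fs = 1.75 kHz.
1.75 kHz ≤ fs/2 = 12.475 kHz, appears at 1.75 kHz.
6.75 kHz ≤ fs/2 = 12.475 kHz, passes unchanged.
20.95 kHz > fs/2 = 12.475 kHz, folds to fs − 20.95 kHz = 4 kHz.
53.5 kHz mod fs = 3.6 kHz.
3.6 kHz ≤ fs/2 = 12.475 kHz, appears at 3.6 kHz.
Distinct values: {1.75 kHz, 3.6 kHz, 4 kHz, 6.75 kHz}.

1.75 kHz, 3.6 kHz, 4 kHz, 6.75 kHz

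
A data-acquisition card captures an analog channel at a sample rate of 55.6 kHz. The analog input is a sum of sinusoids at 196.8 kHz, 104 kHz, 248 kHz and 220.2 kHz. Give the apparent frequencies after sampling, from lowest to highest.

fs/2 = 27.8 kHz.
196.8 kHz mod fs = 30 kHz.
30 kHz > fs/2 = 27.8 kHz, folds to fs − 30 kHz = 25.6 kHz.
104 kHz mod fs = 48.4 kHz.
48.4 kHz > fs/2 = 27.8 kHz, folds to fs − 48.4 kHz = 7.2 kHz.
248 kHz mod fs = 25.6 kHz.
25.6 kHz ≤ fs/2 = 27.8 kHz, appears at 25.6 kHz.
220.2 kHz mod fs = 53.4 kHz.
53.4 kHz > fs/2 = 27.8 kHz, folds to fs − 53.4 kHz = 2.2 kHz.
Distinct values: {2.2 kHz, 7.2 kHz, 25.6 kHz}.

2.2 kHz, 7.2 kHz, 25.6 kHz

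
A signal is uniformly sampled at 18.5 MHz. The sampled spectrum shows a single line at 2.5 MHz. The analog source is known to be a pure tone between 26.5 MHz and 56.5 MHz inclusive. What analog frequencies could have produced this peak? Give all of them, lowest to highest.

34.5 MHz, 39.5 MHz, 53 MHz

Frequencies that alias to 2.5 MHz are k·fs ± 2.5 MHz for integer k ≥ 0.
k=0: 2.5 MHz.
k=1: 16 MHz, 21 MHz.
k=2: 34.5 MHz, 39.5 MHz.
k=3: 53 MHz, 58 MHz.
k=4: 71.5 MHz, 76.5 MHz.
Within [26.5 MHz, 56.5 MHz]: 34.5 MHz, 39.5 MHz, 53 MHz.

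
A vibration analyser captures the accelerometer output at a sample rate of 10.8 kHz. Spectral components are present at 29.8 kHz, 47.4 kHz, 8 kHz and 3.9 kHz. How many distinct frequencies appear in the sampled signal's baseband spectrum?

4

fs/2 = 5.4 kHz.
29.8 kHz mod fs = 8.2 kHz.
8.2 kHz > fs/2 = 5.4 kHz, folds to fs − 8.2 kHz = 2.6 kHz.
47.4 kHz mod fs = 4.2 kHz.
4.2 kHz ≤ fs/2 = 5.4 kHz, appears at 4.2 kHz.
8 kHz > fs/2 = 5.4 kHz, folds to fs − 8 kHz = 2.8 kHz.
3.9 kHz ≤ fs/2 = 5.4 kHz, passes unchanged.
Distinct values: {2.6 kHz, 2.8 kHz, 3.9 kHz, 4.2 kHz} → 4.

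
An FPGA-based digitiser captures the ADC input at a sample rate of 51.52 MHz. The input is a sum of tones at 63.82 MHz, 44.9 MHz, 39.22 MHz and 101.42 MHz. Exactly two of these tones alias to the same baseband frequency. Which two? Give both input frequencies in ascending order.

fs/2 = 25.76 MHz.
63.82 MHz mod fs = 12.3 MHz.
12.3 MHz ≤ fs/2 = 25.76 MHz, appears at 12.3 MHz.
44.9 MHz > fs/2 = 25.76 MHz, folds to fs − 44.9 MHz = 6.62 MHz.
39.22 MHz > fs/2 = 25.76 MHz, folds to fs − 39.22 MHz = 12.3 MHz.
101.42 MHz mod fs = 49.9 MHz.
49.9 MHz > fs/2 = 25.76 MHz, folds to fs − 49.9 MHz = 1.62 MHz.
39.22 MHz and 63.82 MHz both map to 12.3 MHz.

39.22 MHz, 63.82 MHz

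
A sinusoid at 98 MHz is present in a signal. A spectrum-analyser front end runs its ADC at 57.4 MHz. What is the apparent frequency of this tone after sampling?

98 MHz mod fs = 40.6 MHz.
40.6 MHz > fs/2 = 28.7 MHz, folds to fs − 40.6 MHz = 16.8 MHz.

16.8 MHz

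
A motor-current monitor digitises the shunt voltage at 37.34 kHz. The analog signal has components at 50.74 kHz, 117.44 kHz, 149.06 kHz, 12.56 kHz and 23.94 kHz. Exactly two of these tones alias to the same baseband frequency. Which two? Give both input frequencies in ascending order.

23.94 kHz, 50.74 kHz

fs/2 = 18.67 kHz.
50.74 kHz mod fs = 13.4 kHz.
13.4 kHz ≤ fs/2 = 18.67 kHz, appears at 13.4 kHz.
117.44 kHz mod fs = 5.42 kHz.
5.42 kHz ≤ fs/2 = 18.67 kHz, appears at 5.42 kHz.
149.06 kHz mod fs = 37.04 kHz.
37.04 kHz > fs/2 = 18.67 kHz, folds to fs − 37.04 kHz = 0.3 kHz.
12.56 kHz ≤ fs/2 = 18.67 kHz, passes unchanged.
23.94 kHz > fs/2 = 18.67 kHz, folds to fs − 23.94 kHz = 13.4 kHz.
23.94 kHz and 50.74 kHz both map to 13.4 kHz.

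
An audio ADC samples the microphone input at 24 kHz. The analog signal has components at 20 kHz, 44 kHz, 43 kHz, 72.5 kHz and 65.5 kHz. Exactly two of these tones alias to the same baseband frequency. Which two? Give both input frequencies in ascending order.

fs/2 = 12 kHz.
20 kHz > fs/2 = 12 kHz, folds to fs − 20 kHz = 4 kHz.
44 kHz mod fs = 20 kHz.
20 kHz > fs/2 = 12 kHz, folds to fs − 20 kHz = 4 kHz.
43 kHz mod fs = 19 kHz.
19 kHz > fs/2 = 12 kHz, folds to fs − 19 kHz = 5 kHz.
72.5 kHz mod fs = 0.5 kHz.
0.5 kHz ≤ fs/2 = 12 kHz, appears at 0.5 kHz.
65.5 kHz mod fs = 17.5 kHz.
17.5 kHz > fs/2 = 12 kHz, folds to fs − 17.5 kHz = 6.5 kHz.
20 kHz and 44 kHz both map to 4 kHz.

20 kHz, 44 kHz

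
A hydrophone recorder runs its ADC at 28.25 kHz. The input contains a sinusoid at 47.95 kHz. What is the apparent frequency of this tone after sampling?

47.95 kHz mod fs = 19.7 kHz.
19.7 kHz > fs/2 = 14.125 kHz, folds to fs − 19.7 kHz = 8.55 kHz.

8.55 kHz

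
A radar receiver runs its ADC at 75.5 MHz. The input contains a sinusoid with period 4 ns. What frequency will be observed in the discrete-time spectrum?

23.5 MHz

T = 4 ns → f = 1/T = 250 MHz.
250 MHz mod fs = 23.5 MHz.
23.5 MHz ≤ fs/2 = 37.75 MHz, appears at 23.5 MHz.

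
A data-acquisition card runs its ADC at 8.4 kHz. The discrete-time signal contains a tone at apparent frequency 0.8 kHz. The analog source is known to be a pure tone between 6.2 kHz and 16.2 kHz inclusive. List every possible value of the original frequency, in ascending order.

7.6 kHz, 9.2 kHz, 16 kHz

Frequencies that alias to 0.8 kHz are k·fs ± 0.8 kHz for integer k ≥ 0.
k=0: 0.8 kHz.
k=1: 7.6 kHz, 9.2 kHz.
k=2: 16 kHz, 17.6 kHz.
k=3: 24.4 kHz, 26 kHz.
Within [6.2 kHz, 16.2 kHz]: 7.6 kHz, 9.2 kHz, 16 kHz.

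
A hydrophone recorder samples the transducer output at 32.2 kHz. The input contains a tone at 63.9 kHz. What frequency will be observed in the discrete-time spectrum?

63.9 kHz mod fs = 31.7 kHz.
31.7 kHz > fs/2 = 16.1 kHz, folds to fs − 31.7 kHz = 0.5 kHz.

0.5 kHz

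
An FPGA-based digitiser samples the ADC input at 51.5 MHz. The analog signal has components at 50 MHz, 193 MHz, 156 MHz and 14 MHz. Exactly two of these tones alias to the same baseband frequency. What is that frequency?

fs/2 = 25.75 MHz.
50 MHz > fs/2 = 25.75 MHz, folds to fs − 50 MHz = 1.5 MHz.
193 MHz mod fs = 38.5 MHz.
38.5 MHz > fs/2 = 25.75 MHz, folds to fs − 38.5 MHz = 13 MHz.
156 MHz mod fs = 1.5 MHz.
1.5 MHz ≤ fs/2 = 25.75 MHz, appears at 1.5 MHz.
14 MHz ≤ fs/2 = 25.75 MHz, passes unchanged.
50 MHz and 156 MHz both map to 1.5 MHz.

1.5 MHz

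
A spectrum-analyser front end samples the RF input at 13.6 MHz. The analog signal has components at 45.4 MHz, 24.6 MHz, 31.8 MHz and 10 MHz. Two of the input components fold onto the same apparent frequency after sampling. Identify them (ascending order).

fs/2 = 6.8 MHz.
45.4 MHz mod fs = 4.6 MHz.
4.6 MHz ≤ fs/2 = 6.8 MHz, appears at 4.6 MHz.
24.6 MHz mod fs = 11 MHz.
11 MHz > fs/2 = 6.8 MHz, folds to fs − 11 MHz = 2.6 MHz.
31.8 MHz mod fs = 4.6 MHz.
4.6 MHz ≤ fs/2 = 6.8 MHz, appears at 4.6 MHz.
10 MHz > fs/2 = 6.8 MHz, folds to fs − 10 MHz = 3.6 MHz.
31.8 MHz and 45.4 MHz both map to 4.6 MHz.

31.8 MHz, 45.4 MHz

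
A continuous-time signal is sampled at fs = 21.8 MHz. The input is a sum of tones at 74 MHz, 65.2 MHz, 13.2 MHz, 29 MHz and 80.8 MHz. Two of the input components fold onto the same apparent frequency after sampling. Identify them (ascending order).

fs/2 = 10.9 MHz.
74 MHz mod fs = 8.6 MHz.
8.6 MHz ≤ fs/2 = 10.9 MHz, appears at 8.6 MHz.
65.2 MHz mod fs = 21.6 MHz.
21.6 MHz > fs/2 = 10.9 MHz, folds to fs − 21.6 MHz = 0.2 MHz.
13.2 MHz > fs/2 = 10.9 MHz, folds to fs − 13.2 MHz = 8.6 MHz.
29 MHz mod fs = 7.2 MHz.
7.2 MHz ≤ fs/2 = 10.9 MHz, appears at 7.2 MHz.
80.8 MHz mod fs = 15.4 MHz.
15.4 MHz > fs/2 = 10.9 MHz, folds to fs − 15.4 MHz = 6.4 MHz.
13.2 MHz and 74 MHz both map to 8.6 MHz.

13.2 MHz, 74 MHz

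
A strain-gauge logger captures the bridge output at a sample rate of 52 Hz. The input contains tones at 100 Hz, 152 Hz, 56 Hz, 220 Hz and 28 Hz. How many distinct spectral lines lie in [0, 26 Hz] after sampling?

3

fs/2 = 26 Hz.
100 Hz mod fs = 48 Hz.
48 Hz > fs/2 = 26 Hz, folds to fs − 48 Hz = 4 Hz.
152 Hz mod fs = 48 Hz.
48 Hz > fs/2 = 26 Hz, folds to fs − 48 Hz = 4 Hz.
56 Hz mod fs = 4 Hz.
4 Hz ≤ fs/2 = 26 Hz, appears at 4 Hz.
220 Hz mod fs = 12 Hz.
12 Hz ≤ fs/2 = 26 Hz, appears at 12 Hz.
28 Hz > fs/2 = 26 Hz, folds to fs − 28 Hz = 24 Hz.
Distinct values: {4 Hz, 12 Hz, 24 Hz} → 3.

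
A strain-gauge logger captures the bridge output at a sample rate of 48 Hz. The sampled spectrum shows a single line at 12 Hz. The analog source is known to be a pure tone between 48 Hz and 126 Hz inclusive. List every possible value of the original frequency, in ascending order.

Frequencies that alias to 12 Hz are k·fs ± 12 Hz for integer k ≥ 0.
k=0: 12 Hz.
k=1: 36 Hz, 60 Hz.
k=2: 84 Hz, 108 Hz.
k=3: 132 Hz, 156 Hz.
Within [48 Hz, 126 Hz]: 60 Hz, 84 Hz, 108 Hz.

60 Hz, 84 Hz, 108 Hz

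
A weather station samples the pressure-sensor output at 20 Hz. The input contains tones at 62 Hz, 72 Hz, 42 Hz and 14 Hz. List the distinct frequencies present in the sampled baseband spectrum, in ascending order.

fs/2 = 10 Hz.
62 Hz mod fs = 2 Hz.
2 Hz ≤ fs/2 = 10 Hz, appears at 2 Hz.
72 Hz mod fs = 12 Hz.
12 Hz > fs/2 = 10 Hz, folds to fs − 12 Hz = 8 Hz.
42 Hz mod fs = 2 Hz.
2 Hz ≤ fs/2 = 10 Hz, appears at 2 Hz.
14 Hz > fs/2 = 10 Hz, folds to fs − 14 Hz = 6 Hz.
Distinct values: {2 Hz, 6 Hz, 8 Hz}.

2 Hz, 6 Hz, 8 Hz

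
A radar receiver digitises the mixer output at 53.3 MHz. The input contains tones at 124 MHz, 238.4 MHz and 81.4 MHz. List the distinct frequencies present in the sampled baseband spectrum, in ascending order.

17.4 MHz, 25.2 MHz

fs/2 = 26.65 MHz.
124 MHz mod fs = 17.4 MHz.
17.4 MHz ≤ fs/2 = 26.65 MHz, appears at 17.4 MHz.
238.4 MHz mod fs = 25.2 MHz.
25.2 MHz ≤ fs/2 = 26.65 MHz, appears at 25.2 MHz.
81.4 MHz mod fs = 28.1 MHz.
28.1 MHz > fs/2 = 26.65 MHz, folds to fs − 28.1 MHz = 25.2 MHz.
Distinct values: {17.4 MHz, 25.2 MHz}.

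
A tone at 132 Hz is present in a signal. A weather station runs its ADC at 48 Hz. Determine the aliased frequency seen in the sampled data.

12 Hz

132 Hz mod fs = 36 Hz.
36 Hz > fs/2 = 24 Hz, folds to fs − 36 Hz = 12 Hz.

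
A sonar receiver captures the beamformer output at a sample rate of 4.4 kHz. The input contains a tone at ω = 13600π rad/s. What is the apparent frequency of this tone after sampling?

ω = 13600π rad/s → f = ω/(2π) = 6800 Hz = 6.8 kHz.
6.8 kHz mod fs = 2.4 kHz.
2.4 kHz > fs/2 = 2.2 kHz, folds to fs − 2.4 kHz = 2 kHz.

2 kHz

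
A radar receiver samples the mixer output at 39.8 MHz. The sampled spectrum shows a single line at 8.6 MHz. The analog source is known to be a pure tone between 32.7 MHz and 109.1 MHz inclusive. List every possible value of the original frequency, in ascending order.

48.4 MHz, 71 MHz, 88.2 MHz

Frequencies that alias to 8.6 MHz are k·fs ± 8.6 MHz for integer k ≥ 0.
k=0: 8.6 MHz.
k=1: 31.2 MHz, 48.4 MHz.
k=2: 71 MHz, 88.2 MHz.
k=3: 110.8 MHz, 128 MHz.
Within [32.7 MHz, 109.1 MHz]: 48.4 MHz, 71 MHz, 88.2 MHz.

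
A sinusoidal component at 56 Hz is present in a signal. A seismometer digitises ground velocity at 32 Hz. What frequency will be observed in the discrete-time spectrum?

8 Hz

56 Hz mod fs = 24 Hz.
24 Hz > fs/2 = 16 Hz, folds to fs − 24 Hz = 8 Hz.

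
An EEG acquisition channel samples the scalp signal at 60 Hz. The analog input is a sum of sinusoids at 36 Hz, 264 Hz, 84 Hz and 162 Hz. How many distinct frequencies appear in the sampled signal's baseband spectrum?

2

fs/2 = 30 Hz.
36 Hz > fs/2 = 30 Hz, folds to fs − 36 Hz = 24 Hz.
264 Hz mod fs = 24 Hz.
24 Hz ≤ fs/2 = 30 Hz, appears at 24 Hz.
84 Hz mod fs = 24 Hz.
24 Hz ≤ fs/2 = 30 Hz, appears at 24 Hz.
162 Hz mod fs = 42 Hz.
42 Hz > fs/2 = 30 Hz, folds to fs − 42 Hz = 18 Hz.
Distinct values: {18 Hz, 24 Hz} → 2.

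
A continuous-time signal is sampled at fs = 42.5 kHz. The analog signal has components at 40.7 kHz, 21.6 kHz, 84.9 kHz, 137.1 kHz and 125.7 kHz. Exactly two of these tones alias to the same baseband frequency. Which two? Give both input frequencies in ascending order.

40.7 kHz, 125.7 kHz

fs/2 = 21.25 kHz.
40.7 kHz > fs/2 = 21.25 kHz, folds to fs − 40.7 kHz = 1.8 kHz.
21.6 kHz > fs/2 = 21.25 kHz, folds to fs − 21.6 kHz = 20.9 kHz.
84.9 kHz mod fs = 42.4 kHz.
42.4 kHz > fs/2 = 21.25 kHz, folds to fs − 42.4 kHz = 0.1 kHz.
137.1 kHz mod fs = 9.6 kHz.
9.6 kHz ≤ fs/2 = 21.25 kHz, appears at 9.6 kHz.
125.7 kHz mod fs = 40.7 kHz.
40.7 kHz > fs/2 = 21.25 kHz, folds to fs − 40.7 kHz = 1.8 kHz.
40.7 kHz and 125.7 kHz both map to 1.8 kHz.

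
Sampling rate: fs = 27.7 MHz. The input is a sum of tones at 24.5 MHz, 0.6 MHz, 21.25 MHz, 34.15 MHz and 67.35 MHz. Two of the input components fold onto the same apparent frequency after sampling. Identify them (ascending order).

fs/2 = 13.85 MHz.
24.5 MHz > fs/2 = 13.85 MHz, folds to fs − 24.5 MHz = 3.2 MHz.
0.6 MHz ≤ fs/2 = 13.85 MHz, passes unchanged.
21.25 MHz > fs/2 = 13.85 MHz, folds to fs − 21.25 MHz = 6.45 MHz.
34.15 MHz mod fs = 6.45 MHz.
6.45 MHz ≤ fs/2 = 13.85 MHz, appears at 6.45 MHz.
67.35 MHz mod fs = 11.95 MHz.
11.95 MHz ≤ fs/2 = 13.85 MHz, appears at 11.95 MHz.
21.25 MHz and 34.15 MHz both map to 6.45 MHz.

21.25 MHz, 34.15 MHz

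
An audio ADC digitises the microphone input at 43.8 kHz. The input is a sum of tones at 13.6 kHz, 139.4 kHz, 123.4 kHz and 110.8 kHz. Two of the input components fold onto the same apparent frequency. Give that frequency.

fs/2 = 21.9 kHz.
13.6 kHz ≤ fs/2 = 21.9 kHz, passes unchanged.
139.4 kHz mod fs = 8 kHz.
8 kHz ≤ fs/2 = 21.9 kHz, appears at 8 kHz.
123.4 kHz mod fs = 35.8 kHz.
35.8 kHz > fs/2 = 21.9 kHz, folds to fs − 35.8 kHz = 8 kHz.
110.8 kHz mod fs = 23.2 kHz.
23.2 kHz > fs/2 = 21.9 kHz, folds to fs − 23.2 kHz = 20.6 kHz.
123.4 kHz and 139.4 kHz both map to 8 kHz.

8 kHz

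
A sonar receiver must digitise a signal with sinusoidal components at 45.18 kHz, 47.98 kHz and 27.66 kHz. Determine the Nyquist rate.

Highest-frequency component: 47.98 kHz.
Nyquist rate = 2 × 47.98 kHz = 95.96 kHz.

95.96 kHz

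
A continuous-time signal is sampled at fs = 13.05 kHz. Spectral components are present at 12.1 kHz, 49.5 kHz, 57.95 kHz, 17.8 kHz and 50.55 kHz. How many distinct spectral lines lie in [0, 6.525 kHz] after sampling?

5

fs/2 = 6.525 kHz.
12.1 kHz > fs/2 = 6.525 kHz, folds to fs − 12.1 kHz = 0.95 kHz.
49.5 kHz mod fs = 10.35 kHz.
10.35 kHz > fs/2 = 6.525 kHz, folds to fs − 10.35 kHz = 2.7 kHz.
57.95 kHz mod fs = 5.75 kHz.
5.75 kHz ≤ fs/2 = 6.525 kHz, appears at 5.75 kHz.
17.8 kHz mod fs = 4.75 kHz.
4.75 kHz ≤ fs/2 = 6.525 kHz, appears at 4.75 kHz.
50.55 kHz mod fs = 11.4 kHz.
11.4 kHz > fs/2 = 6.525 kHz, folds to fs − 11.4 kHz = 1.65 kHz.
Distinct values: {0.95 kHz, 1.65 kHz, 2.7 kHz, 4.75 kHz, 5.75 kHz} → 5.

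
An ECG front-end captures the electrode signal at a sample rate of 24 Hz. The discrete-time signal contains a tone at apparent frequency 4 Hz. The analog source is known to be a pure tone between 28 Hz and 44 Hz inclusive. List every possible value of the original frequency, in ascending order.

Frequencies that alias to 4 Hz are k·fs ± 4 Hz for integer k ≥ 0.
k=0: 4 Hz.
k=1: 20 Hz, 28 Hz.
k=2: 44 Hz, 52 Hz.
k=3: 68 Hz, 76 Hz.
Within [28 Hz, 44 Hz]: 28 Hz, 44 Hz.

28 Hz, 44 Hz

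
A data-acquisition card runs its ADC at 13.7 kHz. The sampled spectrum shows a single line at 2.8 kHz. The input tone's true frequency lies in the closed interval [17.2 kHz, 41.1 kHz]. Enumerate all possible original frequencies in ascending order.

Frequencies that alias to 2.8 kHz are k·fs ± 2.8 kHz for integer k ≥ 0.
k=0: 2.8 kHz.
k=1: 10.9 kHz, 16.5 kHz.
k=2: 24.6 kHz, 30.2 kHz.
k=3: 38.3 kHz, 43.9 kHz.
k=4: 52 kHz, 57.6 kHz.
Within [17.2 kHz, 41.1 kHz]: 24.6 kHz, 30.2 kHz, 38.3 kHz.

24.6 kHz, 30.2 kHz, 38.3 kHz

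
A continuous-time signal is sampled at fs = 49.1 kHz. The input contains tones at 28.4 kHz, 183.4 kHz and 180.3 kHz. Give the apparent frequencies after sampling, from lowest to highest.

13 kHz, 16.1 kHz, 20.7 kHz

fs/2 = 24.55 kHz.
28.4 kHz > fs/2 = 24.55 kHz, folds to fs − 28.4 kHz = 20.7 kHz.
183.4 kHz mod fs = 36.1 kHz.
36.1 kHz > fs/2 = 24.55 kHz, folds to fs − 36.1 kHz = 13 kHz.
180.3 kHz mod fs = 33 kHz.
33 kHz > fs/2 = 24.55 kHz, folds to fs − 33 kHz = 16.1 kHz.
Distinct values: {13 kHz, 16.1 kHz, 20.7 kHz}.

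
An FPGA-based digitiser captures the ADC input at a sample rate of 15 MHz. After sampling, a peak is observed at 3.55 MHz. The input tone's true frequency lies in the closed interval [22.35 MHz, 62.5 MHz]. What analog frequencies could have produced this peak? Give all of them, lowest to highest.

Frequencies that alias to 3.55 MHz are k·fs ± 3.55 MHz for integer k ≥ 0.
k=0: 3.55 MHz.
k=1: 11.45 MHz, 18.55 MHz.
k=2: 26.45 MHz, 33.55 MHz.
k=3: 41.45 MHz, 48.55 MHz.
k=4: 56.45 MHz, 63.55 MHz.
k=5: 71.45 MHz, 78.55 MHz.
Within [22.35 MHz, 62.5 MHz]: 26.45 MHz, 33.55 MHz, 41.45 MHz, 48.55 MHz, 56.45 MHz.

26.45 MHz, 33.55 MHz, 41.45 MHz, 48.55 MHz, 56.45 MHz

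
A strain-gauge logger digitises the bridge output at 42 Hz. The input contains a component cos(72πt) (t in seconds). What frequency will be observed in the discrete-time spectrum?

6 Hz

ω = 72π rad/s → f = ω/(2π) = 36 Hz.
36 Hz > fs/2 = 21 Hz, folds to fs − 36 Hz = 6 Hz.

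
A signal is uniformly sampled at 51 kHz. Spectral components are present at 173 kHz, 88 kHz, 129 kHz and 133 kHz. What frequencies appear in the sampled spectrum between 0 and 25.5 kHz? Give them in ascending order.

fs/2 = 25.5 kHz.
173 kHz mod fs = 20 kHz.
20 kHz ≤ fs/2 = 25.5 kHz, appears at 20 kHz.
88 kHz mod fs = 37 kHz.
37 kHz > fs/2 = 25.5 kHz, folds to fs − 37 kHz = 14 kHz.
129 kHz mod fs = 27 kHz.
27 kHz > fs/2 = 25.5 kHz, folds to fs − 27 kHz = 24 kHz.
133 kHz mod fs = 31 kHz.
31 kHz > fs/2 = 25.5 kHz, folds to fs − 31 kHz = 20 kHz.
Distinct values: {14 kHz, 20 kHz, 24 kHz}.

14 kHz, 20 kHz, 24 kHz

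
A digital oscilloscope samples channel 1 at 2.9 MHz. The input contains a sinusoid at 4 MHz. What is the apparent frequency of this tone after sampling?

4 MHz mod fs = 1.1 MHz.
1.1 MHz ≤ fs/2 = 1.45 MHz, appears at 1.1 MHz.

1.1 MHz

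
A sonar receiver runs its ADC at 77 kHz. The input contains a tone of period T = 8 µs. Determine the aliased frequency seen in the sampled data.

29 kHz

T = 8 µs → f = 1/T = 125 kHz.
125 kHz mod fs = 48 kHz.
48 kHz > fs/2 = 38.5 kHz, folds to fs − 48 kHz = 29 kHz.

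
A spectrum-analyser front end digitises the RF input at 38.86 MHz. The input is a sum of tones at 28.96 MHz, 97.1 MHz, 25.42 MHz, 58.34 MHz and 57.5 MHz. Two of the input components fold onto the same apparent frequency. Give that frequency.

fs/2 = 19.43 MHz.
28.96 MHz > fs/2 = 19.43 MHz, folds to fs − 28.96 MHz = 9.9 MHz.
97.1 MHz mod fs = 19.38 MHz.
19.38 MHz ≤ fs/2 = 19.43 MHz, appears at 19.38 MHz.
25.42 MHz > fs/2 = 19.43 MHz, folds to fs − 25.42 MHz = 13.44 MHz.
58.34 MHz mod fs = 19.48 MHz.
19.48 MHz > fs/2 = 19.43 MHz, folds to fs − 19.48 MHz = 19.38 MHz.
57.5 MHz mod fs = 18.64 MHz.
18.64 MHz ≤ fs/2 = 19.43 MHz, appears at 18.64 MHz.
58.34 MHz and 97.1 MHz both map to 19.38 MHz.

19.38 MHz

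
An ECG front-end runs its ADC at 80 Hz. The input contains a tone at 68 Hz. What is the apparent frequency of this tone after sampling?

12 Hz

68 Hz > fs/2 = 40 Hz, folds to fs − 68 Hz = 12 Hz.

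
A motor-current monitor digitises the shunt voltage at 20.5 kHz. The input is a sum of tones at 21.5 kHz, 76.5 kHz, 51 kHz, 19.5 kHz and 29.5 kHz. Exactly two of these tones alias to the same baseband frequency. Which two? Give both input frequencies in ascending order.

19.5 kHz, 21.5 kHz

fs/2 = 10.25 kHz.
21.5 kHz mod fs = 1 kHz.
1 kHz ≤ fs/2 = 10.25 kHz, appears at 1 kHz.
76.5 kHz mod fs = 15 kHz.
15 kHz > fs/2 = 10.25 kHz, folds to fs − 15 kHz = 5.5 kHz.
51 kHz mod fs = 10 kHz.
10 kHz ≤ fs/2 = 10.25 kHz, appears at 10 kHz.
19.5 kHz > fs/2 = 10.25 kHz, folds to fs − 19.5 kHz = 1 kHz.
29.5 kHz mod fs = 9 kHz.
9 kHz ≤ fs/2 = 10.25 kHz, appears at 9 kHz.
19.5 kHz and 21.5 kHz both map to 1 kHz.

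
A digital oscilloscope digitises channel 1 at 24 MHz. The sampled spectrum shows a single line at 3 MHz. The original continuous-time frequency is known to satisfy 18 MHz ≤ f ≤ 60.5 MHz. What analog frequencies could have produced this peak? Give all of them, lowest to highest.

Frequencies that alias to 3 MHz are k·fs ± 3 MHz for integer k ≥ 0.
k=0: 3 MHz.
k=1: 21 MHz, 27 MHz.
k=2: 45 MHz, 51 MHz.
k=3: 69 MHz, 75 MHz.
Within [18 MHz, 60.5 MHz]: 21 MHz, 27 MHz, 45 MHz, 51 MHz.

21 MHz, 27 MHz, 45 MHz, 51 MHz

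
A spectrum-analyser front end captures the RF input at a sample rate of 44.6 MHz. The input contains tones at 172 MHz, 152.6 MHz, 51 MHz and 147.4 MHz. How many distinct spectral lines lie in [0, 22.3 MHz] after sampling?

fs/2 = 22.3 MHz.
172 MHz mod fs = 38.2 MHz.
38.2 MHz > fs/2 = 22.3 MHz, folds to fs − 38.2 MHz = 6.4 MHz.
152.6 MHz mod fs = 18.8 MHz.
18.8 MHz ≤ fs/2 = 22.3 MHz, appears at 18.8 MHz.
51 MHz mod fs = 6.4 MHz.
6.4 MHz ≤ fs/2 = 22.3 MHz, appears at 6.4 MHz.
147.4 MHz mod fs = 13.6 MHz.
13.6 MHz ≤ fs/2 = 22.3 MHz, appears at 13.6 MHz.
Distinct values: {6.4 MHz, 13.6 MHz, 18.8 MHz} → 3.

3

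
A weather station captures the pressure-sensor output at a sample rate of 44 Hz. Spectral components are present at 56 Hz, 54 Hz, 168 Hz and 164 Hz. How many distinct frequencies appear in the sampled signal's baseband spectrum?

3

fs/2 = 22 Hz.
56 Hz mod fs = 12 Hz.
12 Hz ≤ fs/2 = 22 Hz, appears at 12 Hz.
54 Hz mod fs = 10 Hz.
10 Hz ≤ fs/2 = 22 Hz, appears at 10 Hz.
168 Hz mod fs = 36 Hz.
36 Hz > fs/2 = 22 Hz, folds to fs − 36 Hz = 8 Hz.
164 Hz mod fs = 32 Hz.
32 Hz > fs/2 = 22 Hz, folds to fs − 32 Hz = 12 Hz.
Distinct values: {8 Hz, 10 Hz, 12 Hz} → 3.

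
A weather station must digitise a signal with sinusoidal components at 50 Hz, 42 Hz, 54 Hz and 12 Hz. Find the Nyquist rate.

Highest-frequency component: 54 Hz.
Nyquist rate = 2 × 54 Hz = 108 Hz.

108 Hz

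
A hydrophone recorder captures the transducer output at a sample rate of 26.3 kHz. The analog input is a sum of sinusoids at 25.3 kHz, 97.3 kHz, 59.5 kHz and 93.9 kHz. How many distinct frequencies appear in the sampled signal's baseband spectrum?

fs/2 = 13.15 kHz.
25.3 kHz > fs/2 = 13.15 kHz, folds to fs − 25.3 kHz = 1 kHz.
97.3 kHz mod fs = 18.4 kHz.
18.4 kHz > fs/2 = 13.15 kHz, folds to fs − 18.4 kHz = 7.9 kHz.
59.5 kHz mod fs = 6.9 kHz.
6.9 kHz ≤ fs/2 = 13.15 kHz, appears at 6.9 kHz.
93.9 kHz mod fs = 15 kHz.
15 kHz > fs/2 = 13.15 kHz, folds to fs − 15 kHz = 11.3 kHz.
Distinct values: {1 kHz, 6.9 kHz, 7.9 kHz, 11.3 kHz} → 4.

4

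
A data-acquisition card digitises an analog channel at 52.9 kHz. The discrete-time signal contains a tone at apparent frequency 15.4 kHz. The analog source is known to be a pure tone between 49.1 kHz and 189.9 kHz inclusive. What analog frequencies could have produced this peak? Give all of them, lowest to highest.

Frequencies that alias to 15.4 kHz are k·fs ± 15.4 kHz for integer k ≥ 0.
k=0: 15.4 kHz.
k=1: 37.5 kHz, 68.3 kHz.
k=2: 90.4 kHz, 121.2 kHz.
k=3: 143.3 kHz, 174.1 kHz.
k=4: 196.2 kHz, 227 kHz.
Within [49.1 kHz, 189.9 kHz]: 68.3 kHz, 90.4 kHz, 121.2 kHz, 143.3 kHz, 174.1 kHz.

68.3 kHz, 90.4 kHz, 121.2 kHz, 143.3 kHz, 174.1 kHz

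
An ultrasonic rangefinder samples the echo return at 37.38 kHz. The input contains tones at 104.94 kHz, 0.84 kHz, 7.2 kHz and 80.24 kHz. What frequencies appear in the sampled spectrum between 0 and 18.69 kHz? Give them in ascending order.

fs/2 = 18.69 kHz.
104.94 kHz mod fs = 30.18 kHz.
30.18 kHz > fs/2 = 18.69 kHz, folds to fs − 30.18 kHz = 7.2 kHz.
0.84 kHz ≤ fs/2 = 18.69 kHz, passes unchanged.
7.2 kHz ≤ fs/2 = 18.69 kHz, passes unchanged.
80.24 kHz mod fs = 5.48 kHz.
5.48 kHz ≤ fs/2 = 18.69 kHz, appears at 5.48 kHz.
Distinct values: {0.84 kHz, 5.48 kHz, 7.2 kHz}.

0.84 kHz, 5.48 kHz, 7.2 kHz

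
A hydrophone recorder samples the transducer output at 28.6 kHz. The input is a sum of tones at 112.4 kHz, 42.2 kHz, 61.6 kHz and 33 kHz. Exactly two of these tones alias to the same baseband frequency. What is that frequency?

fs/2 = 14.3 kHz.
112.4 kHz mod fs = 26.6 kHz.
26.6 kHz > fs/2 = 14.3 kHz, folds to fs − 26.6 kHz = 2 kHz.
42.2 kHz mod fs = 13.6 kHz.
13.6 kHz ≤ fs/2 = 14.3 kHz, appears at 13.6 kHz.
61.6 kHz mod fs = 4.4 kHz.
4.4 kHz ≤ fs/2 = 14.3 kHz, appears at 4.4 kHz.
33 kHz mod fs = 4.4 kHz.
4.4 kHz ≤ fs/2 = 14.3 kHz, appears at 4.4 kHz.
33 kHz and 61.6 kHz both map to 4.4 kHz.

4.4 kHz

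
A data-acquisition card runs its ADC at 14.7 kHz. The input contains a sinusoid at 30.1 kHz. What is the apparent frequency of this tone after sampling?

0.7 kHz

30.1 kHz mod fs = 0.7 kHz.
0.7 kHz ≤ fs/2 = 7.35 kHz, appears at 0.7 kHz.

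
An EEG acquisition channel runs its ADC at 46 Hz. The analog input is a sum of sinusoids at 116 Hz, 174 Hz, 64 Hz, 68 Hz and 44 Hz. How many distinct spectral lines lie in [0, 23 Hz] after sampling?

fs/2 = 23 Hz.
116 Hz mod fs = 24 Hz.
24 Hz > fs/2 = 23 Hz, folds to fs − 24 Hz = 22 Hz.
174 Hz mod fs = 36 Hz.
36 Hz > fs/2 = 23 Hz, folds to fs − 36 Hz = 10 Hz.
64 Hz mod fs = 18 Hz.
18 Hz ≤ fs/2 = 23 Hz, appears at 18 Hz.
68 Hz mod fs = 22 Hz.
22 Hz ≤ fs/2 = 23 Hz, appears at 22 Hz.
44 Hz > fs/2 = 23 Hz, folds to fs − 44 Hz = 2 Hz.
Distinct values: {2 Hz, 10 Hz, 18 Hz, 22 Hz} → 4.

4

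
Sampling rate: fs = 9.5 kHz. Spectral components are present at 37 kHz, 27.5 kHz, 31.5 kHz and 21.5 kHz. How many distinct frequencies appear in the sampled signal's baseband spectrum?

3

fs/2 = 4.75 kHz.
37 kHz mod fs = 8.5 kHz.
8.5 kHz > fs/2 = 4.75 kHz, folds to fs − 8.5 kHz = 1 kHz.
27.5 kHz mod fs = 8.5 kHz.
8.5 kHz > fs/2 = 4.75 kHz, folds to fs − 8.5 kHz = 1 kHz.
31.5 kHz mod fs = 3 kHz.
3 kHz ≤ fs/2 = 4.75 kHz, appears at 3 kHz.
21.5 kHz mod fs = 2.5 kHz.
2.5 kHz ≤ fs/2 = 4.75 kHz, appears at 2.5 kHz.
Distinct values: {1 kHz, 2.5 kHz, 3 kHz} → 3.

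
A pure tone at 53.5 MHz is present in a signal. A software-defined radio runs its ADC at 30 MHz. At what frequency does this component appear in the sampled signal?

6.5 MHz

53.5 MHz mod fs = 23.5 MHz.
23.5 MHz > fs/2 = 15 MHz, folds to fs − 23.5 MHz = 6.5 MHz.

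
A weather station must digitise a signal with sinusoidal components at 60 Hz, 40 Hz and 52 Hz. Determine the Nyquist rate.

120 Hz

Highest-frequency component: 60 Hz.
Nyquist rate = 2 × 60 Hz = 120 Hz.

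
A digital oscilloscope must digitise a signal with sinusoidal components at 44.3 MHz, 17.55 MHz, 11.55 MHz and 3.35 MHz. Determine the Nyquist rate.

Highest-frequency component: 44.3 MHz.
Nyquist rate = 2 × 44.3 MHz = 88.6 MHz.

88.6 MHz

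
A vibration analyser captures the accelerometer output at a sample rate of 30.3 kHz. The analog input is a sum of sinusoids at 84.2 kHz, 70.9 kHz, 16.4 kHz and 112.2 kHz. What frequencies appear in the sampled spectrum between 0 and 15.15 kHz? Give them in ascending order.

6.7 kHz, 9 kHz, 10.3 kHz, 13.9 kHz

fs/2 = 15.15 kHz.
84.2 kHz mod fs = 23.6 kHz.
23.6 kHz > fs/2 = 15.15 kHz, folds to fs − 23.6 kHz = 6.7 kHz.
70.9 kHz mod fs = 10.3 kHz.
10.3 kHz ≤ fs/2 = 15.15 kHz, appears at 10.3 kHz.
16.4 kHz > fs/2 = 15.15 kHz, folds to fs − 16.4 kHz = 13.9 kHz.
112.2 kHz mod fs = 21.3 kHz.
21.3 kHz > fs/2 = 15.15 kHz, folds to fs − 21.3 kHz = 9 kHz.
Distinct values: {6.7 kHz, 9 kHz, 10.3 kHz, 13.9 kHz}.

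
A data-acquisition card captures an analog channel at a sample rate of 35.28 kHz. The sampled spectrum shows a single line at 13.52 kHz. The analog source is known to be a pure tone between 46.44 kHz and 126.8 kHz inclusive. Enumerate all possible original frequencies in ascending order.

48.8 kHz, 57.04 kHz, 84.08 kHz, 92.32 kHz, 119.36 kHz

Frequencies that alias to 13.52 kHz are k·fs ± 13.52 kHz for integer k ≥ 0.
k=0: 13.52 kHz.
k=1: 21.76 kHz, 48.8 kHz.
k=2: 57.04 kHz, 84.08 kHz.
k=3: 92.32 kHz, 119.36 kHz.
k=4: 127.6 kHz, 154.64 kHz.
Within [46.44 kHz, 126.8 kHz]: 48.8 kHz, 57.04 kHz, 84.08 kHz, 92.32 kHz, 119.36 kHz.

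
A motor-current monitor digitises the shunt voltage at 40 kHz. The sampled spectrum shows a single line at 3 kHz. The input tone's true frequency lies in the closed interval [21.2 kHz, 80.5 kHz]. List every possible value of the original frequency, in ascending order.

Frequencies that alias to 3 kHz are k·fs ± 3 kHz for integer k ≥ 0.
k=0: 3 kHz.
k=1: 37 kHz, 43 kHz.
k=2: 77 kHz, 83 kHz.
k=3: 117 kHz, 123 kHz.
Within [21.2 kHz, 80.5 kHz]: 37 kHz, 43 kHz, 77 kHz.

37 kHz, 43 kHz, 77 kHz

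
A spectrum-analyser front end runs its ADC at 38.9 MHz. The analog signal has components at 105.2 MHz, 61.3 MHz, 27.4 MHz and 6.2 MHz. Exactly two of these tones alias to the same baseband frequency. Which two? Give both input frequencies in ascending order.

27.4 MHz, 105.2 MHz

fs/2 = 19.45 MHz.
105.2 MHz mod fs = 27.4 MHz.
27.4 MHz > fs/2 = 19.45 MHz, folds to fs − 27.4 MHz = 11.5 MHz.
61.3 MHz mod fs = 22.4 MHz.
22.4 MHz > fs/2 = 19.45 MHz, folds to fs − 22.4 MHz = 16.5 MHz.
27.4 MHz > fs/2 = 19.45 MHz, folds to fs − 27.4 MHz = 11.5 MHz.
6.2 MHz ≤ fs/2 = 19.45 MHz, passes unchanged.
27.4 MHz and 105.2 MHz both map to 11.5 MHz.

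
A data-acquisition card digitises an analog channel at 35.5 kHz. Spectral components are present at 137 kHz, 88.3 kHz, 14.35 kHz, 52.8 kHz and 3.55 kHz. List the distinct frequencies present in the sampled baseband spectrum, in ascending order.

fs/2 = 17.75 kHz.
137 kHz mod fs = 30.5 kHz.
30.5 kHz > fs/2 = 17.75 kHz, folds to fs − 30.5 kHz = 5 kHz.
88.3 kHz mod fs = 17.3 kHz.
17.3 kHz ≤ fs/2 = 17.75 kHz, appears at 17.3 kHz.
14.35 kHz ≤ fs/2 = 17.75 kHz, passes unchanged.
52.8 kHz mod fs = 17.3 kHz.
17.3 kHz ≤ fs/2 = 17.75 kHz, appears at 17.3 kHz.
3.55 kHz ≤ fs/2 = 17.75 kHz, passes unchanged.
Distinct values: {3.55 kHz, 5 kHz, 14.35 kHz, 17.3 kHz}.

3.55 kHz, 5 kHz, 14.35 kHz, 17.3 kHz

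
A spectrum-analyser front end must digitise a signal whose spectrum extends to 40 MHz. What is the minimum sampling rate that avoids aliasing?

Nyquist rate = 2 × 40 MHz = 80 MHz.

80 MHz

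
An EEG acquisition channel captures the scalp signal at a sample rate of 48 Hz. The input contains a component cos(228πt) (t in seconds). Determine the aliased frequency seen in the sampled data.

18 Hz

ω = 228π rad/s → f = ω/(2π) = 114 Hz.
114 Hz mod fs = 18 Hz.
18 Hz ≤ fs/2 = 24 Hz, appears at 18 Hz.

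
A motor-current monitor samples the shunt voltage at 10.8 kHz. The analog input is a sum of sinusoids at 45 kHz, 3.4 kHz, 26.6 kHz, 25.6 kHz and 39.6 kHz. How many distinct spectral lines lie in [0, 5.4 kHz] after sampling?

fs/2 = 5.4 kHz.
45 kHz mod fs = 1.8 kHz.
1.8 kHz ≤ fs/2 = 5.4 kHz, appears at 1.8 kHz.
3.4 kHz ≤ fs/2 = 5.4 kHz, passes unchanged.
26.6 kHz mod fs = 5 kHz.
5 kHz ≤ fs/2 = 5.4 kHz, appears at 5 kHz.
25.6 kHz mod fs = 4 kHz.
4 kHz ≤ fs/2 = 5.4 kHz, appears at 4 kHz.
39.6 kHz mod fs = 7.2 kHz.
7.2 kHz > fs/2 = 5.4 kHz, folds to fs − 7.2 kHz = 3.6 kHz.
Distinct values: {1.8 kHz, 3.4 kHz, 3.6 kHz, 4 kHz, 5 kHz} → 5.

5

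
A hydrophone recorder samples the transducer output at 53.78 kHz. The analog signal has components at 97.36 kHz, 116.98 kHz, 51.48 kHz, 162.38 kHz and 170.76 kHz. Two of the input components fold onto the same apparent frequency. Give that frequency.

9.42 kHz

fs/2 = 26.89 kHz.
97.36 kHz mod fs = 43.58 kHz.
43.58 kHz > fs/2 = 26.89 kHz, folds to fs − 43.58 kHz = 10.2 kHz.
116.98 kHz mod fs = 9.42 kHz.
9.42 kHz ≤ fs/2 = 26.89 kHz, appears at 9.42 kHz.
51.48 kHz > fs/2 = 26.89 kHz, folds to fs − 51.48 kHz = 2.3 kHz.
162.38 kHz mod fs = 1.04 kHz.
1.04 kHz ≤ fs/2 = 26.89 kHz, appears at 1.04 kHz.
170.76 kHz mod fs = 9.42 kHz.
9.42 kHz ≤ fs/2 = 26.89 kHz, appears at 9.42 kHz.
116.98 kHz and 170.76 kHz both map to 9.42 kHz.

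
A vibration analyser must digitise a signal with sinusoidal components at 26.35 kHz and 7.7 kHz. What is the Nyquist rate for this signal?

Highest-frequency component: 26.35 kHz.
Nyquist rate = 2 × 26.35 kHz = 52.7 kHz.

52.7 kHz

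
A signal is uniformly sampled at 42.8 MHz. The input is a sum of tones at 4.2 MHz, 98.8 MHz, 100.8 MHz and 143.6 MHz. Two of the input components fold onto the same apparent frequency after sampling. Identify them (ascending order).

100.8 MHz, 143.6 MHz

fs/2 = 21.4 MHz.
4.2 MHz ≤ fs/2 = 21.4 MHz, passes unchanged.
98.8 MHz mod fs = 13.2 MHz.
13.2 MHz ≤ fs/2 = 21.4 MHz, appears at 13.2 MHz.
100.8 MHz mod fs = 15.2 MHz.
15.2 MHz ≤ fs/2 = 21.4 MHz, appears at 15.2 MHz.
143.6 MHz mod fs = 15.2 MHz.
15.2 MHz ≤ fs/2 = 21.4 MHz, appears at 15.2 MHz.
100.8 MHz and 143.6 MHz both map to 15.2 MHz.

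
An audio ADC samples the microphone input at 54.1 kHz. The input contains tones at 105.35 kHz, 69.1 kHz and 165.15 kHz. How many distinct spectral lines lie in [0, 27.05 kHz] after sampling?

fs/2 = 27.05 kHz.
105.35 kHz mod fs = 51.25 kHz.
51.25 kHz > fs/2 = 27.05 kHz, folds to fs − 51.25 kHz = 2.85 kHz.
69.1 kHz mod fs = 15 kHz.
15 kHz ≤ fs/2 = 27.05 kHz, appears at 15 kHz.
165.15 kHz mod fs = 2.85 kHz.
2.85 kHz ≤ fs/2 = 27.05 kHz, appears at 2.85 kHz.
Distinct values: {2.85 kHz, 15 kHz} → 2.

2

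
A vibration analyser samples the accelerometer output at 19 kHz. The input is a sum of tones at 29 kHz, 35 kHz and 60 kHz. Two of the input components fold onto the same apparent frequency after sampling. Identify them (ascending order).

fs/2 = 9.5 kHz.
29 kHz mod fs = 10 kHz.
10 kHz > fs/2 = 9.5 kHz, folds to fs − 10 kHz = 9 kHz.
35 kHz mod fs = 16 kHz.
16 kHz > fs/2 = 9.5 kHz, folds to fs − 16 kHz = 3 kHz.
60 kHz mod fs = 3 kHz.
3 kHz ≤ fs/2 = 9.5 kHz, appears at 3 kHz.
35 kHz and 60 kHz both map to 3 kHz.

35 kHz, 60 kHz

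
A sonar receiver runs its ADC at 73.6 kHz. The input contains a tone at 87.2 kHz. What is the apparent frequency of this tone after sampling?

13.6 kHz

87.2 kHz mod fs = 13.6 kHz.
13.6 kHz ≤ fs/2 = 36.8 kHz, appears at 13.6 kHz.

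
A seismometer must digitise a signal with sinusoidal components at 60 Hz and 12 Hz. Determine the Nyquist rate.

120 Hz

Highest-frequency component: 60 Hz.
Nyquist rate = 2 × 60 Hz = 120 Hz.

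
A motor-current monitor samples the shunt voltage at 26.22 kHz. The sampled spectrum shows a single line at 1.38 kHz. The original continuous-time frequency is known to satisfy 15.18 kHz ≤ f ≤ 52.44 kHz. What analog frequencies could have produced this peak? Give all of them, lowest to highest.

24.84 kHz, 27.6 kHz, 51.06 kHz

Frequencies that alias to 1.38 kHz are k·fs ± 1.38 kHz for integer k ≥ 0.
k=0: 1.38 kHz.
k=1: 24.84 kHz, 27.6 kHz.
k=2: 51.06 kHz, 53.82 kHz.
k=3: 77.28 kHz, 80.04 kHz.
Within [15.18 kHz, 52.44 kHz]: 24.84 kHz, 27.6 kHz, 51.06 kHz.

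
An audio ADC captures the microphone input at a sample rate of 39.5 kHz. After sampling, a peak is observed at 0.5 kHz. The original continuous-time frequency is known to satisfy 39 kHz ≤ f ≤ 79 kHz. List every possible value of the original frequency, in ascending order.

39 kHz, 40 kHz, 78.5 kHz

Frequencies that alias to 0.5 kHz are k·fs ± 0.5 kHz for integer k ≥ 0.
k=0: 0.5 kHz.
k=1: 39 kHz, 40 kHz.
k=2: 78.5 kHz, 79.5 kHz.
k=3: 118 kHz, 119 kHz.
Within [39 kHz, 79 kHz]: 39 kHz, 40 kHz, 78.5 kHz.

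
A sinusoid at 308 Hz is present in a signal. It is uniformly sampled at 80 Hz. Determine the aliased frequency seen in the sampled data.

12 Hz

308 Hz mod fs = 68 Hz.
68 Hz > fs/2 = 40 Hz, folds to fs − 68 Hz = 12 Hz.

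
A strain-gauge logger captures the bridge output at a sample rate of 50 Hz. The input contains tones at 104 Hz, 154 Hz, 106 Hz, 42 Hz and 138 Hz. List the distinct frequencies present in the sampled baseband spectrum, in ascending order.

fs/2 = 25 Hz.
104 Hz mod fs = 4 Hz.
4 Hz ≤ fs/2 = 25 Hz, appears at 4 Hz.
154 Hz mod fs = 4 Hz.
4 Hz ≤ fs/2 = 25 Hz, appears at 4 Hz.
106 Hz mod fs = 6 Hz.
6 Hz ≤ fs/2 = 25 Hz, appears at 6 Hz.
42 Hz > fs/2 = 25 Hz, folds to fs − 42 Hz = 8 Hz.
138 Hz mod fs = 38 Hz.
38 Hz > fs/2 = 25 Hz, folds to fs − 38 Hz = 12 Hz.
Distinct values: {4 Hz, 6 Hz, 8 Hz, 12 Hz}.

4 Hz, 6 Hz, 8 Hz, 12 Hz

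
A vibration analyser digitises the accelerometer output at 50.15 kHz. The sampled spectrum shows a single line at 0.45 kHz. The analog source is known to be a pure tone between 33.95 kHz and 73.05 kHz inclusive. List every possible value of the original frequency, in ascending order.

49.7 kHz, 50.6 kHz

Frequencies that alias to 0.45 kHz are k·fs ± 0.45 kHz for integer k ≥ 0.
k=0: 0.45 kHz.
k=1: 49.7 kHz, 50.6 kHz.
k=2: 99.85 kHz, 100.75 kHz.
Within [33.95 kHz, 73.05 kHz]: 49.7 kHz, 50.6 kHz.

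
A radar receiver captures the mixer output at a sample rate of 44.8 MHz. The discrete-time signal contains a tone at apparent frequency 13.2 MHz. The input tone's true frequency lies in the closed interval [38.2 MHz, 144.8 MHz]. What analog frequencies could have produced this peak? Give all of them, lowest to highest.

Frequencies that alias to 13.2 MHz are k·fs ± 13.2 MHz for integer k ≥ 0.
k=0: 13.2 MHz.
k=1: 31.6 MHz, 58 MHz.
k=2: 76.4 MHz, 102.8 MHz.
k=3: 121.2 MHz, 147.6 MHz.
k=4: 166 MHz, 192.4 MHz.
Within [38.2 MHz, 144.8 MHz]: 58 MHz, 76.4 MHz, 102.8 MHz, 121.2 MHz.

58 MHz, 76.4 MHz, 102.8 MHz, 121.2 MHz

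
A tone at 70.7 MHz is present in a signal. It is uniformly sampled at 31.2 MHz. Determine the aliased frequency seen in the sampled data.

8.3 MHz

70.7 MHz mod fs = 8.3 MHz.
8.3 MHz ≤ fs/2 = 15.6 MHz, appears at 8.3 MHz.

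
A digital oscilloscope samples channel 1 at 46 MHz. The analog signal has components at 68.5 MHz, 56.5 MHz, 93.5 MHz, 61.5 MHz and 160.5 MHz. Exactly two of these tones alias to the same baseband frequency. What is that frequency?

22.5 MHz

fs/2 = 23 MHz.
68.5 MHz mod fs = 22.5 MHz.
22.5 MHz ≤ fs/2 = 23 MHz, appears at 22.5 MHz.
56.5 MHz mod fs = 10.5 MHz.
10.5 MHz ≤ fs/2 = 23 MHz, appears at 10.5 MHz.
93.5 MHz mod fs = 1.5 MHz.
1.5 MHz ≤ fs/2 = 23 MHz, appears at 1.5 MHz.
61.5 MHz mod fs = 15.5 MHz.
15.5 MHz ≤ fs/2 = 23 MHz, appears at 15.5 MHz.
160.5 MHz mod fs = 22.5 MHz.
22.5 MHz ≤ fs/2 = 23 MHz, appears at 22.5 MHz.
68.5 MHz and 160.5 MHz both map to 22.5 MHz.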